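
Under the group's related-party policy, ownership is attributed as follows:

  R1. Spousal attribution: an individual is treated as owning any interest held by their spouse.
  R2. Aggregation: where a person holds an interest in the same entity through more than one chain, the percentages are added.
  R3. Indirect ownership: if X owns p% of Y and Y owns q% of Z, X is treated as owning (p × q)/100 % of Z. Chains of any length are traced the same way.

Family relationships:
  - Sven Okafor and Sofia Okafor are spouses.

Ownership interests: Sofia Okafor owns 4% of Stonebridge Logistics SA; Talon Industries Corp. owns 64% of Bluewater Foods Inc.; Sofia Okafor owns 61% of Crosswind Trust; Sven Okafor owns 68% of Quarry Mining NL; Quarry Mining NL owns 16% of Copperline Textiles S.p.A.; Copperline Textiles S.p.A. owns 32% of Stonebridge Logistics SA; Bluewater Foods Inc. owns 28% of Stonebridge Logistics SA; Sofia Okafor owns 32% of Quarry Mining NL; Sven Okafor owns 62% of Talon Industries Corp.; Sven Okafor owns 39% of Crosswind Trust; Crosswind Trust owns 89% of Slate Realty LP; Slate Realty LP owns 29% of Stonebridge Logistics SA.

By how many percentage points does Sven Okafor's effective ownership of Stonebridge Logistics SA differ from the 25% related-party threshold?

21.0404

By spousal attribution (R1), Sven Okafor is treated as also owning Sofia Okafor's interest in Quarry Mining NL, giving 68% + 32% = 100%.
By spousal attribution (R1), Sven Okafor is treated as also owning Sofia Okafor's interest in Crosswind Trust, giving 39% + 61% = 100%.
By spousal attribution (R1), Sven Okafor is treated as owning Sofia Okafor's 4% interest in Stonebridge Logistics SA.
Chain via Quarry Mining NL → Copperline Textiles S.p.A. (R3): 100% × 16% × 32% = 5.12% of Stonebridge Logistics SA.
Chain via Talon Industries Corp. → Bluewater Foods Inc. (R3): 62% × 64% × 28% = 11.1104% of Stonebridge Logistics SA.
Chain via Crosswind Trust → Slate Realty LP (R3): 100% × 89% × 29% = 25.81% of Stonebridge Logistics SA.
Direct interest in Stonebridge Logistics SA: 4%.
Aggregating (R2): 5.12% + 11.1104% + 25.81% + 4% = 46.0404%.
46.0404% exceeds the 25% threshold by 21.0404 percentage points.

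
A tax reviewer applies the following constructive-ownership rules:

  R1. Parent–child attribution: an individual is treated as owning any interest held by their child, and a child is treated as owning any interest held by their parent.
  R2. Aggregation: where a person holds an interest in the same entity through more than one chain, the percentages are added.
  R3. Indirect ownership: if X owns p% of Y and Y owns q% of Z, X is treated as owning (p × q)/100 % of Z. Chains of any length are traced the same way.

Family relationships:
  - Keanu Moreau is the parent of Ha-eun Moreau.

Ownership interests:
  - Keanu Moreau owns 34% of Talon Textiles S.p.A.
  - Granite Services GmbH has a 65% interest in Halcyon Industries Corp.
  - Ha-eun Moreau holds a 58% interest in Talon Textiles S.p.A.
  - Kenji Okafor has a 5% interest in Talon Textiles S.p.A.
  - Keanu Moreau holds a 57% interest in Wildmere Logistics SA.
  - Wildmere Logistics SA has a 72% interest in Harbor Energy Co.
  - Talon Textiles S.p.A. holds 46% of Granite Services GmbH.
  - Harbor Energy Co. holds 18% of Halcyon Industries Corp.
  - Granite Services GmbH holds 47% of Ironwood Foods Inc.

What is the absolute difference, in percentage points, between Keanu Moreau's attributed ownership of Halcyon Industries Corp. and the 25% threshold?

9.8952

By parent–child attribution (R1), Keanu Moreau is treated as also owning Ha-eun Moreau's interest in Talon Textiles S.p.A, giving 34% + 58% = 92%.
Chain via Talon Textiles S.p.A. → Granite Services GmbH (R3): 92% × 46% × 65% = 27.508% of Halcyon Industries Corp.
Chain via Wildmere Logistics SA → Harbor Energy Co. (R3): 57% × 72% × 18% = 7.3872% of Halcyon Industries Corp.
Aggregating (R2): 27.508% + 7.3872% = 34.8952%.
34.8952% exceeds the 25% threshold by 9.8952 percentage points.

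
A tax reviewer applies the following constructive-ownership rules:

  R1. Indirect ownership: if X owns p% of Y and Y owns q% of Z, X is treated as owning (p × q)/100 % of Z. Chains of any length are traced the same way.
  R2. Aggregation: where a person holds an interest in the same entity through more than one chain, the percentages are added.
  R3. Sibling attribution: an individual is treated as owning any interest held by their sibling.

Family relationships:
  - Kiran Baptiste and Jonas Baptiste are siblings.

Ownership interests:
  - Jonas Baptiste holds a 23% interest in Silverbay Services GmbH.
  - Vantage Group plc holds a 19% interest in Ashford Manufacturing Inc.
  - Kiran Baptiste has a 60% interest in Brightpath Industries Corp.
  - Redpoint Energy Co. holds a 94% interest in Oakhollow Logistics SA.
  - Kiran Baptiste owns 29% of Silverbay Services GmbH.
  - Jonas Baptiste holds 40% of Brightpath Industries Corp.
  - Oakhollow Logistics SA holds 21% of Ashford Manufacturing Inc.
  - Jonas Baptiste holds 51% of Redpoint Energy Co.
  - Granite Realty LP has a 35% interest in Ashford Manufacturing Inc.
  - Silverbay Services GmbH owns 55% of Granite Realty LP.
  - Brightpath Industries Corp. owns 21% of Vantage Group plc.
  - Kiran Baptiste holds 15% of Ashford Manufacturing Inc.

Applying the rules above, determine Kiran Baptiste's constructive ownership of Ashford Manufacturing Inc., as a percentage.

By sibling attribution (R3), Kiran Baptiste is treated as also owning Jonas Baptiste's interest in Brightpath Industries Corp, giving 60% + 40% = 100%.
By sibling attribution (R3), Kiran Baptiste is treated as also owning Jonas Baptiste's interest in Silverbay Services GmbH, giving 29% + 23% = 52%.
By sibling attribution (R3), Kiran Baptiste is treated as owning Jonas Baptiste's 51% interest in Redpoint Energy Co.
Chain via Brightpath Industries Corp. → Vantage Group plc (R1): 100% × 21% × 19% = 3.99% of Ashford Manufacturing Inc.
Chain via Silverbay Services GmbH → Granite Realty LP (R1): 52% × 55% × 35% = 10.01% of Ashford Manufacturing Inc.
Direct interest in Ashford Manufacturing Inc: 15%.
Chain via Redpoint Energy Co. → Oakhollow Logistics SA (R1): 51% × 94% × 21% = 10.0674% of Ashford Manufacturing Inc.
Aggregating (R2): 3.99% + 10.01% + 15% + 10.0674% = 39.0674%.

39.0674%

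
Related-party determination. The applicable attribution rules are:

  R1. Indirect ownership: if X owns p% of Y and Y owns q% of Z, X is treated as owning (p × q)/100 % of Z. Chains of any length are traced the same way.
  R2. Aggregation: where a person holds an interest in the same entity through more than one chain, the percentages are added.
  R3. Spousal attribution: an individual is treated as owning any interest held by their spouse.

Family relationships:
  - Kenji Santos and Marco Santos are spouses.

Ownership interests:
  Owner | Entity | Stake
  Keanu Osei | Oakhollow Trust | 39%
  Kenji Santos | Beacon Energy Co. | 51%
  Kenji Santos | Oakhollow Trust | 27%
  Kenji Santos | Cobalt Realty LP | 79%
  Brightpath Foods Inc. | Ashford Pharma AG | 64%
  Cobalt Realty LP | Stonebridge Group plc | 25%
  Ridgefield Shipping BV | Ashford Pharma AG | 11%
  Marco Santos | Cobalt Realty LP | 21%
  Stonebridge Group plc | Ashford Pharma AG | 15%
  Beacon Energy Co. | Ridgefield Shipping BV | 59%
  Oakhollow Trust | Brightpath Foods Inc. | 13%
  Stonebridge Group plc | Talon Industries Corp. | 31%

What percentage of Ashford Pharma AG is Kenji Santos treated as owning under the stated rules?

By spousal attribution (R3), Kenji Santos is treated as also owning Marco Santos's interest in Cobalt Realty LP, giving 79% + 21% = 100%.
Chain via Oakhollow Trust → Brightpath Foods Inc. (R1): 27% × 13% × 64% = 2.2464% of Ashford Pharma AG.
Chain via Beacon Energy Co. → Ridgefield Shipping BV (R1): 51% × 59% × 11% = 3.3099% of Ashford Pharma AG.
Chain via Cobalt Realty LP → Stonebridge Group plc (R1): 100% × 25% × 15% = 3.75% of Ashford Pharma AG.
Aggregating (R2): 2.2464% + 3.3099% + 3.75% = 9.3063%.

9.3063%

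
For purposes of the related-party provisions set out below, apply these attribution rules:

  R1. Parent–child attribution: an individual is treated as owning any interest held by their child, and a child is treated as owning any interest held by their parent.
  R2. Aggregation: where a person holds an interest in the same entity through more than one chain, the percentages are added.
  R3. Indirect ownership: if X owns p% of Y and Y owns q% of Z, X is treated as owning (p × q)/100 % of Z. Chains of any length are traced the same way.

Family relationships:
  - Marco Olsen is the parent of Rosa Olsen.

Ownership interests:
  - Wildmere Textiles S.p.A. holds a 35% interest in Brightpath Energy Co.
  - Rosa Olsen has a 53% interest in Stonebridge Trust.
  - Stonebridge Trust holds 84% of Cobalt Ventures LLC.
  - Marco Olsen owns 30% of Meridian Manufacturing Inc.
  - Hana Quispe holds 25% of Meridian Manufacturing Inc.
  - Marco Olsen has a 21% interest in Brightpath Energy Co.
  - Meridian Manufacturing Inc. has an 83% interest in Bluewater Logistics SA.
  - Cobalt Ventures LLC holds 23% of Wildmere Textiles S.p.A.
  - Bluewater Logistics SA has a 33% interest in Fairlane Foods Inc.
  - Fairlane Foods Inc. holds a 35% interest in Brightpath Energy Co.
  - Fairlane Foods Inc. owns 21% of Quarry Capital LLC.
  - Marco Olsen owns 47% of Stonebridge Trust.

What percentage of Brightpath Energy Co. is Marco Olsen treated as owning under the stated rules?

30.63795%

By parent–child attribution (R1), Marco Olsen is treated as also owning Rosa Olsen's interest in Stonebridge Trust, giving 47% + 53% = 100%.
Chain via Stonebridge Trust → Cobalt Ventures LLC → Wildmere Textiles S.p.A. (R3): 100% × 84% × 23% × 35% = 6.762% of Brightpath Energy Co.
Chain via Meridian Manufacturing Inc. → Bluewater Logistics SA → Fairlane Foods Inc. (R3): 30% × 83% × 33% × 35% = 2.87595% of Brightpath Energy Co.
Direct interest in Brightpath Energy Co: 21%.
Aggregating (R2): 6.762% + 2.87595% + 21% = 30.63795%.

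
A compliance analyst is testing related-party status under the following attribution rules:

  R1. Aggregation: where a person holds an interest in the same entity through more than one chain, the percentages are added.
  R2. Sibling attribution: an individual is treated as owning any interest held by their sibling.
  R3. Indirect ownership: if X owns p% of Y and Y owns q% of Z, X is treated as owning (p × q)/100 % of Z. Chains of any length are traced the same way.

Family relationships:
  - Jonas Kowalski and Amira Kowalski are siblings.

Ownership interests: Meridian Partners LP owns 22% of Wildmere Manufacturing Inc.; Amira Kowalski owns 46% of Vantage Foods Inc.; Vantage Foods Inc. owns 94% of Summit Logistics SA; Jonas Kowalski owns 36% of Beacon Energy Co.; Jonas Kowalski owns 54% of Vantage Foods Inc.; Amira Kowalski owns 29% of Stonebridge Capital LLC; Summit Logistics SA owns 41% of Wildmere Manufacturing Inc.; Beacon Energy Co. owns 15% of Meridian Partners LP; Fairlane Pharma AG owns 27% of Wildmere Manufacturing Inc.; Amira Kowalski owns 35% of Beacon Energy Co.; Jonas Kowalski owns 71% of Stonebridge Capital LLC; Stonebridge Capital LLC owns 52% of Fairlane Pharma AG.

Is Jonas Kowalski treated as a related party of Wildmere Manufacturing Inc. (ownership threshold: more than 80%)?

By sibling attribution (R2), Jonas Kowalski is treated as also owning Amira Kowalski's interest in Beacon Energy Co, giving 36% + 35% = 71%.
By sibling attribution (R2), Jonas Kowalski is treated as also owning Amira Kowalski's interest in Vantage Foods Inc, giving 54% + 46% = 100%.
By sibling attribution (R2), Jonas Kowalski is treated as also owning Amira Kowalski's interest in Stonebridge Capital LLC, giving 71% + 29% = 100%.
Chain via Beacon Energy Co. → Meridian Partners LP (R3): 71% × 15% × 22% = 2.343% of Wildmere Manufacturing Inc.
Chain via Vantage Foods Inc. → Summit Logistics SA (R3): 100% × 94% × 41% = 38.54% of Wildmere Manufacturing Inc.
Chain via Stonebridge Capital LLC → Fairlane Pharma AG (R3): 100% × 52% × 27% = 14.04% of Wildmere Manufacturing Inc.
Aggregating (R1): 2.343% + 38.54% + 14.04% = 54.923%.
54.923% does not exceed the 80% threshold, so Jonas is not a related party to Wildmere Manufacturing Inc.

No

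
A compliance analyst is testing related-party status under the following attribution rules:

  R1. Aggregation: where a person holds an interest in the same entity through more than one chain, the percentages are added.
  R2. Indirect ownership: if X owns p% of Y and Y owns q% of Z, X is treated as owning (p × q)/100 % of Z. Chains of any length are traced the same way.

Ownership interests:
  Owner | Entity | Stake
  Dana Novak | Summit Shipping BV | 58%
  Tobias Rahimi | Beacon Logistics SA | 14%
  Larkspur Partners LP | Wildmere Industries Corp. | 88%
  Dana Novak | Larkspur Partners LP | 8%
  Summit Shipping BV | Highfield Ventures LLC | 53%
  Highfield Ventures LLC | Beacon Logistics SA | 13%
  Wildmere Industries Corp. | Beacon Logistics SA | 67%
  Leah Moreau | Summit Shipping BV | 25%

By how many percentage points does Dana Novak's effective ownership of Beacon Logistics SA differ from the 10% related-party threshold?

1.287

Chain via Larkspur Partners LP → Wildmere Industries Corp. (R2): 8% × 88% × 67% = 4.7168% of Beacon Logistics SA.
Chain via Summit Shipping BV → Highfield Ventures LLC (R2): 58% × 53% × 13% = 3.9962% of Beacon Logistics SA.
Aggregating (R1): 4.7168% + 3.9962% = 8.713%.
8.713% falls short of the 10% threshold by 1.287 percentage points.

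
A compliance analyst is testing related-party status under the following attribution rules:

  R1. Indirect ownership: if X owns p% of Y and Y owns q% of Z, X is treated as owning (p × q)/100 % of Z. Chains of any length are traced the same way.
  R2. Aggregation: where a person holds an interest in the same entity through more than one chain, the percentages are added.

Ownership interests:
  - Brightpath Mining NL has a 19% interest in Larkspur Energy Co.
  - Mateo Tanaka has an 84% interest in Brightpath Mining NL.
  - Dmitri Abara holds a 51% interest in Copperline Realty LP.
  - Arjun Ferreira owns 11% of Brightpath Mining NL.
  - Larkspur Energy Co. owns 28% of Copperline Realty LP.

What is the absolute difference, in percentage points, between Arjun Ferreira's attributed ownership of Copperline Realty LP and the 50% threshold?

Chain via Brightpath Mining NL → Larkspur Energy Co. (R1): 11% × 19% × 28% = 0.5852% of Copperline Realty LP.
0.5852% falls short of the 50% threshold by 49.4148 percentage points.

49.4148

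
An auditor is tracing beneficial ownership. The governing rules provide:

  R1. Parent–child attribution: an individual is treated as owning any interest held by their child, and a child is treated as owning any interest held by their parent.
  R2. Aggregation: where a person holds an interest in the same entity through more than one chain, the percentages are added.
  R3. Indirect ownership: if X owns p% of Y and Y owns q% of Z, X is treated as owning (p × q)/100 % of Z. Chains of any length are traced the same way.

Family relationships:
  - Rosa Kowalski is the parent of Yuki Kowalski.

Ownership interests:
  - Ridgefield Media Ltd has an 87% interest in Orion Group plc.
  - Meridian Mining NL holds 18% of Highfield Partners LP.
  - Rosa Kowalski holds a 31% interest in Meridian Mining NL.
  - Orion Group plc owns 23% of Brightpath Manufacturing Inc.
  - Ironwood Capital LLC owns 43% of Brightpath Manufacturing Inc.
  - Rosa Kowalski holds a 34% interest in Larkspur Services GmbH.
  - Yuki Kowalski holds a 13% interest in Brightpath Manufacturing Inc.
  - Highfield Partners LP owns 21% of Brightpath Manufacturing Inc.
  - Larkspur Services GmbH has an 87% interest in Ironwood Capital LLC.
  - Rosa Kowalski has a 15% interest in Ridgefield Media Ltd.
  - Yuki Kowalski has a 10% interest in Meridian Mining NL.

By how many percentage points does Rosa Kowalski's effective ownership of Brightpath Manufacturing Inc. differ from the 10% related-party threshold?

20.2707

By parent–child attribution (R1), Rosa Kowalski is treated as also owning Yuki Kowalski's interest in Meridian Mining NL, giving 31% + 10% = 41%.
By parent–child attribution (R1), Rosa Kowalski is treated as owning Yuki Kowalski's 13% interest in Brightpath Manufacturing Inc.
Chain via Ridgefield Media Ltd → Orion Group plc (R3): 15% × 87% × 23% = 3.0015% of Brightpath Manufacturing Inc.
Chain via Meridian Mining NL → Highfield Partners LP (R3): 41% × 18% × 21% = 1.5498% of Brightpath Manufacturing Inc.
Chain via Larkspur Services GmbH → Ironwood Capital LLC (R3): 34% × 87% × 43% = 12.7194% of Brightpath Manufacturing Inc.
Direct interest in Brightpath Manufacturing Inc: 13%.
Aggregating (R2): 3.0015% + 1.5498% + 12.7194% + 13% = 30.2707%.
30.2707% exceeds the 10% threshold by 20.2707 percentage points.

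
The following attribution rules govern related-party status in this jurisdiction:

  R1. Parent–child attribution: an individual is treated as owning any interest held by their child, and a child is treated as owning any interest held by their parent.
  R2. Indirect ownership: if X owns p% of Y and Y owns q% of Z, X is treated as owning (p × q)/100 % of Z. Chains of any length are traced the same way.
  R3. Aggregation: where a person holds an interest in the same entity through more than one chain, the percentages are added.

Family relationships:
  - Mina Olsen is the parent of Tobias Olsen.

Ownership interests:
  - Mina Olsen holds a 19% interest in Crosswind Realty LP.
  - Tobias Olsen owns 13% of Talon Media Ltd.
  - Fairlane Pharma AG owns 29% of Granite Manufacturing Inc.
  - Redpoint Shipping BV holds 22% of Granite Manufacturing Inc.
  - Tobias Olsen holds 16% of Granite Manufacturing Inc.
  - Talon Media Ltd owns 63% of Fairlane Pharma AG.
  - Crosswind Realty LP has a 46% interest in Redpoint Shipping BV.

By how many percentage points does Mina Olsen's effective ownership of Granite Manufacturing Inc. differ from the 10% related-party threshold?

By parent–child attribution (R1), Mina Olsen is treated as owning Tobias Olsen's 13% interest in Talon Media Ltd.
By parent–child attribution (R1), Mina Olsen is treated as owning Tobias Olsen's 16% interest in Granite Manufacturing Inc.
Chain via Crosswind Realty LP → Redpoint Shipping BV (R2): 19% × 46% × 22% = 1.9228% of Granite Manufacturing Inc.
Chain via Talon Media Ltd → Fairlane Pharma AG (R2): 13% × 63% × 29% = 2.3751% of Granite Manufacturing Inc.
Direct interest in Granite Manufacturing Inc: 16%.
Aggregating (R3): 1.9228% + 2.3751% + 16% = 20.2979%.
20.2979% exceeds the 10% threshold by 10.2979 percentage points.

10.2979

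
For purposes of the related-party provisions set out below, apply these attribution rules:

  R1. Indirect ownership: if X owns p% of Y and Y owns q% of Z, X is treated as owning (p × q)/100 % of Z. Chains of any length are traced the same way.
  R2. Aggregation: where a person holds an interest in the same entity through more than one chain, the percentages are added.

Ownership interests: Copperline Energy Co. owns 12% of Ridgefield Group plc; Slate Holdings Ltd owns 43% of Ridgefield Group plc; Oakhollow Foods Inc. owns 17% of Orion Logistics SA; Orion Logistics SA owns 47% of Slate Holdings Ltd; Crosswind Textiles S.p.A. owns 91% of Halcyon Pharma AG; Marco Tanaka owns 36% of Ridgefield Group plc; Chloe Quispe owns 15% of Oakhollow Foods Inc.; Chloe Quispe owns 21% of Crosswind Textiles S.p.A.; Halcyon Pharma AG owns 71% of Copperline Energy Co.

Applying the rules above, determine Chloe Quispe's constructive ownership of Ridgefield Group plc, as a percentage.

Chain via Crosswind Textiles S.p.A. → Halcyon Pharma AG → Copperline Energy Co. (R1): 21% × 91% × 71% × 12% = 1.628172% of Ridgefield Group plc.
Chain via Oakhollow Foods Inc. → Orion Logistics SA → Slate Holdings Ltd (R1): 15% × 17% × 47% × 43% = 0.515355% of Ridgefield Group plc.
Aggregating (R2): 1.628172% + 0.515355% = 2.143527%.

2.143527%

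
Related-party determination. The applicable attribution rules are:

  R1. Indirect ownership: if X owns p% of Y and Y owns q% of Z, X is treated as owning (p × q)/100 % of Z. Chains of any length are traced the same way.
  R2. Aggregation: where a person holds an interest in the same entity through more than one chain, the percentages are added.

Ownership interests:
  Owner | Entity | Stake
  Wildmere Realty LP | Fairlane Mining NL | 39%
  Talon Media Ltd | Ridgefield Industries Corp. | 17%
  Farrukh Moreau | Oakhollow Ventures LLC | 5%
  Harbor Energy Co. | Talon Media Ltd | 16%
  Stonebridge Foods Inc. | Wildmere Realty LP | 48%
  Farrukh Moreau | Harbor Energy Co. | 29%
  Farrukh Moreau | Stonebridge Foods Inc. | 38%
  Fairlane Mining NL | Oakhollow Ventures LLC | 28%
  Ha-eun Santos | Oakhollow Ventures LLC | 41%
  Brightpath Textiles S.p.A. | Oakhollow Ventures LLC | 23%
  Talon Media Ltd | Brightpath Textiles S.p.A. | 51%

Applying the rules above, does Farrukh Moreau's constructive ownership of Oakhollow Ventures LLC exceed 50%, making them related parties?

No

Chain via Stonebridge Foods Inc. → Wildmere Realty LP → Fairlane Mining NL (R1): 38% × 48% × 39% × 28% = 1.991808% of Oakhollow Ventures LLC.
Chain via Harbor Energy Co. → Talon Media Ltd → Brightpath Textiles S.p.A. (R1): 29% × 16% × 51% × 23% = 0.544272% of Oakhollow Ventures LLC.
Direct interest in Oakhollow Ventures LLC: 5%.
Aggregating (R2): 1.991808% + 0.544272% + 5% = 7.53608%.
7.53608% does not exceed the 50% threshold, so Farrukh is not a related party to Oakhollow Ventures LLC.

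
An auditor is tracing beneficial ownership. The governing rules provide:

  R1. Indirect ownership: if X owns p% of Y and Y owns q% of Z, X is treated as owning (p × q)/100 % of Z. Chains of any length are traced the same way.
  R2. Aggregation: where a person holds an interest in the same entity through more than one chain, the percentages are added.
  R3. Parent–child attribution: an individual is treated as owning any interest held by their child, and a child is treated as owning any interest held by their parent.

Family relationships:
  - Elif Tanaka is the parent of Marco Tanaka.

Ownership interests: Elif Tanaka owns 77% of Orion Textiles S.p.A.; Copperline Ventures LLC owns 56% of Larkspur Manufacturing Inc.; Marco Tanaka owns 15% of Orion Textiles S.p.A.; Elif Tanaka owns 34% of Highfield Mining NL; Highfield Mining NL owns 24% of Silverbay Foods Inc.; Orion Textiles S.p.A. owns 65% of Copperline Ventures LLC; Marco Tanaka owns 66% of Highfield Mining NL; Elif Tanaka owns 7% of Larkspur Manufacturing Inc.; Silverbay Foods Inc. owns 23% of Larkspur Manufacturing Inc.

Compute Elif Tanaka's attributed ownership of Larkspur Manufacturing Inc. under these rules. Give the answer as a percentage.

By parent–child attribution (R3), Elif Tanaka is treated as also owning Marco Tanaka's interest in Highfield Mining NL, giving 34% + 66% = 100%.
By parent–child attribution (R3), Elif Tanaka is treated as also owning Marco Tanaka's interest in Orion Textiles S.p.A, giving 77% + 15% = 92%.
Chain via Highfield Mining NL → Silverbay Foods Inc. (R1): 100% × 24% × 23% = 5.52% of Larkspur Manufacturing Inc.
Chain via Orion Textiles S.p.A. → Copperline Ventures LLC (R1): 92% × 65% × 56% = 33.488% of Larkspur Manufacturing Inc.
Direct interest in Larkspur Manufacturing Inc: 7%.
Aggregating (R2): 5.52% + 33.488% + 7% = 46.008%.

46.008%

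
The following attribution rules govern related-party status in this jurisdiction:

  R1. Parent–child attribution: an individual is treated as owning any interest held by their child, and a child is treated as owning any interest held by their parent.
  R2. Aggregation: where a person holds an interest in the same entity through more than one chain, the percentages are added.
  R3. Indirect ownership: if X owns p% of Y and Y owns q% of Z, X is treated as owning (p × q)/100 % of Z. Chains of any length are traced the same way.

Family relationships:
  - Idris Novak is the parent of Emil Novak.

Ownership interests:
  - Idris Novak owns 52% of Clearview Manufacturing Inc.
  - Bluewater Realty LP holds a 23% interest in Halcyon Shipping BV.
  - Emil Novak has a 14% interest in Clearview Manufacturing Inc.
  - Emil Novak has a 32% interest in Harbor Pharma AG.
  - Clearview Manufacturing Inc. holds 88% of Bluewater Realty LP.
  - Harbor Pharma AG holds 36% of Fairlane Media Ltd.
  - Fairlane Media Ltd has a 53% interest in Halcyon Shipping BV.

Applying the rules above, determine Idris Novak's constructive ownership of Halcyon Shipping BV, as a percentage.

19.464%

By parent–child attribution (R1), Idris Novak is treated as also owning Emil Novak's interest in Clearview Manufacturing Inc, giving 52% + 14% = 66%.
By parent–child attribution (R1), Idris Novak is treated as owning Emil Novak's 32% interest in Harbor Pharma AG.
Chain via Clearview Manufacturing Inc. → Bluewater Realty LP (R3): 66% × 88% × 23% = 13.3584% of Halcyon Shipping BV.
Chain via Harbor Pharma AG → Fairlane Media Ltd (R3): 32% × 36% × 53% = 6.1056% of Halcyon Shipping BV.
Aggregating (R2): 13.3584% + 6.1056% = 19.464%.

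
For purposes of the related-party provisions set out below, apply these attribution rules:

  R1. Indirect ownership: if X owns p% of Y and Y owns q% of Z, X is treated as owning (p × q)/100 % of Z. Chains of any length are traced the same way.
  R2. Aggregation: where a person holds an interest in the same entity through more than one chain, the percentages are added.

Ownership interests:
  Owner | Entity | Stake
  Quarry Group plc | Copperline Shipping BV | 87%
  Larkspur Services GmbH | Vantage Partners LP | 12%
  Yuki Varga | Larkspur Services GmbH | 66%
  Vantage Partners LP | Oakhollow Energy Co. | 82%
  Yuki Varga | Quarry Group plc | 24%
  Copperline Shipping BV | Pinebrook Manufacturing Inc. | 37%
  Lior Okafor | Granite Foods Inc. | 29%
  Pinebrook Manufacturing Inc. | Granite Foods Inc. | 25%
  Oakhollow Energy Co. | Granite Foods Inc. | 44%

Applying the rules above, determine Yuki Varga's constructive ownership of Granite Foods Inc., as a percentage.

4.788936%

Chain via Larkspur Services GmbH → Vantage Partners LP → Oakhollow Energy Co. (R1): 66% × 12% × 82% × 44% = 2.857536% of Granite Foods Inc.
Chain via Quarry Group plc → Copperline Shipping BV → Pinebrook Manufacturing Inc. (R1): 24% × 87% × 37% × 25% = 1.9314% of Granite Foods Inc.
Aggregating (R2): 2.857536% + 1.9314% = 4.788936%.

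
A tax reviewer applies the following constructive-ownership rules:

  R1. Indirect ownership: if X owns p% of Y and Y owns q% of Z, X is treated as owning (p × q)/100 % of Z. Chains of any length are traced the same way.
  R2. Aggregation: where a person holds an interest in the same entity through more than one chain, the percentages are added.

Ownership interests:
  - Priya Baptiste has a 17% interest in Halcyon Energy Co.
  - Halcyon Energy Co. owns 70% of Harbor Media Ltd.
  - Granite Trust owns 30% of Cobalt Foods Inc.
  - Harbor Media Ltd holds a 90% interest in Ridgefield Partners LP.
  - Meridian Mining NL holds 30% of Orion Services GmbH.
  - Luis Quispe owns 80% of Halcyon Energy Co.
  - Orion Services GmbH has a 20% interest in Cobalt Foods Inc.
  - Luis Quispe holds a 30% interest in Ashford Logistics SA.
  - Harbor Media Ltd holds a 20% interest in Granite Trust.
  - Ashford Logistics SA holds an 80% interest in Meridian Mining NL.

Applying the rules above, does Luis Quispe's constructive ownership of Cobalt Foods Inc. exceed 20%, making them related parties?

Chain via Ashford Logistics SA → Meridian Mining NL → Orion Services GmbH (R1): 30% × 80% × 30% × 20% = 1.44% of Cobalt Foods Inc.
Chain via Halcyon Energy Co. → Harbor Media Ltd → Granite Trust (R1): 80% × 70% × 20% × 30% = 3.36% of Cobalt Foods Inc.
Aggregating (R2): 1.44% + 3.36% = 4.8%.
4.8% does not exceed the 20% threshold, so Luis is not a related party to Cobalt Foods Inc.

No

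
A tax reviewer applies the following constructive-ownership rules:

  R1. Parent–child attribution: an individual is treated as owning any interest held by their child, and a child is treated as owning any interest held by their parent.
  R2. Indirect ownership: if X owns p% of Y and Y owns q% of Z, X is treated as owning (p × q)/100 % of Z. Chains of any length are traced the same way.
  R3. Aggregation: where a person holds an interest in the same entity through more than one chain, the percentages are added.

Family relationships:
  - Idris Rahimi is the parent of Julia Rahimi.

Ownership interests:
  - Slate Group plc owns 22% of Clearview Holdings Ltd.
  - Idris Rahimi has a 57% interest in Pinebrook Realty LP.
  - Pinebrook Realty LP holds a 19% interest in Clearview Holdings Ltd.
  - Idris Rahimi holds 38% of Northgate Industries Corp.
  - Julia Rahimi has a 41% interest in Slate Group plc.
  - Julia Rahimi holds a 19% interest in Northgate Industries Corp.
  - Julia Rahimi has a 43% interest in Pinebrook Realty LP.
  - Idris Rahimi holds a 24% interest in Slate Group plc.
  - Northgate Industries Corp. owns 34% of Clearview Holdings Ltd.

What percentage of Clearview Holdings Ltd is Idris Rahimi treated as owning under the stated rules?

52.68%

By parent–child attribution (R1), Idris Rahimi is treated as also owning Julia Rahimi's interest in Pinebrook Realty LP, giving 57% + 43% = 100%.
By parent–child attribution (R1), Idris Rahimi is treated as also owning Julia Rahimi's interest in Slate Group plc, giving 24% + 41% = 65%.
By parent–child attribution (R1), Idris Rahimi is treated as also owning Julia Rahimi's interest in Northgate Industries Corp, giving 38% + 19% = 57%.
Chain via Pinebrook Realty LP (R2): 100% × 19% = 19% of Clearview Holdings Ltd.
Chain via Slate Group plc (R2): 65% × 22% = 14.3% of Clearview Holdings Ltd.
Chain via Northgate Industries Corp. (R2): 57% × 34% = 19.38% of Clearview Holdings Ltd.
Aggregating (R3): 19% + 14.3% + 19.38% = 52.68%.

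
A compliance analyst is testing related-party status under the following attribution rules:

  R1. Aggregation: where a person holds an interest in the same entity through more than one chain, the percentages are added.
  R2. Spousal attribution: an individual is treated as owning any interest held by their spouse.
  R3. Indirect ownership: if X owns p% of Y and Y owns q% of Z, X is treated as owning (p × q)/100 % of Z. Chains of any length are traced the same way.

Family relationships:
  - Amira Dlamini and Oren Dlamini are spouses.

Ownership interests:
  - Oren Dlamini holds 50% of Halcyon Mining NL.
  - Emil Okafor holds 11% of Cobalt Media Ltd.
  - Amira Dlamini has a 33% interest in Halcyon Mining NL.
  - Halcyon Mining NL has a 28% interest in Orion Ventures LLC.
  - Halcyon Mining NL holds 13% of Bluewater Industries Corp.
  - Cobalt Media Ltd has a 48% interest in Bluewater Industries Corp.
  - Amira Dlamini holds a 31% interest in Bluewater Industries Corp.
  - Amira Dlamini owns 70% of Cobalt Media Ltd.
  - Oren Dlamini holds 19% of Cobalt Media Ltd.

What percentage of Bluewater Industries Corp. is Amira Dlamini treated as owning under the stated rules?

84.51%

By spousal attribution (R2), Amira Dlamini is treated as also owning Oren Dlamini's interest in Cobalt Media Ltd, giving 70% + 19% = 89%.
By spousal attribution (R2), Amira Dlamini is treated as also owning Oren Dlamini's interest in Halcyon Mining NL, giving 33% + 50% = 83%.
Chain via Cobalt Media Ltd (R3): 89% × 48% = 42.72% of Bluewater Industries Corp.
Chain via Halcyon Mining NL (R3): 83% × 13% = 10.79% of Bluewater Industries Corp.
Direct interest in Bluewater Industries Corp: 31%.
Aggregating (R1): 42.72% + 10.79% + 31% = 84.51%.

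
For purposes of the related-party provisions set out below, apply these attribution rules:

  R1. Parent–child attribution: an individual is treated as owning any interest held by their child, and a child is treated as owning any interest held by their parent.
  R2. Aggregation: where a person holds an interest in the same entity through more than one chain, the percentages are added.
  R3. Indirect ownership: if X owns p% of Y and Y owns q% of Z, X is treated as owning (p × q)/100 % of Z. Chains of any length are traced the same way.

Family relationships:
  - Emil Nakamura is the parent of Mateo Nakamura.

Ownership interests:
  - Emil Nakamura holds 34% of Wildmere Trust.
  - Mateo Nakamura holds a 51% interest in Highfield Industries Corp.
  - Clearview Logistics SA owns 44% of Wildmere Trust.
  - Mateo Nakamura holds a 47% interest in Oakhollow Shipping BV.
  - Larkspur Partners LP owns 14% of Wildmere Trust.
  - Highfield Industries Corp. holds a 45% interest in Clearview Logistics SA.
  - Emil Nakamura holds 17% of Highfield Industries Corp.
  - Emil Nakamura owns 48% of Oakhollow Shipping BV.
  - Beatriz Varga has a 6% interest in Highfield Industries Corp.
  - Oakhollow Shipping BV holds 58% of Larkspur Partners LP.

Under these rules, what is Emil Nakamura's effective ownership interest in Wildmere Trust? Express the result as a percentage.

55.178%

By parent–child attribution (R1), Emil Nakamura is treated as also owning Mateo Nakamura's interest in Oakhollow Shipping BV, giving 48% + 47% = 95%.
By parent–child attribution (R1), Emil Nakamura is treated as also owning Mateo Nakamura's interest in Highfield Industries Corp, giving 17% + 51% = 68%.
Chain via Oakhollow Shipping BV → Larkspur Partners LP (R3): 95% × 58% × 14% = 7.714% of Wildmere Trust.
Chain via Highfield Industries Corp. → Clearview Logistics SA (R3): 68% × 45% × 44% = 13.464% of Wildmere Trust.
Direct interest in Wildmere Trust: 34%.
Aggregating (R2): 7.714% + 13.464% + 34% = 55.178%.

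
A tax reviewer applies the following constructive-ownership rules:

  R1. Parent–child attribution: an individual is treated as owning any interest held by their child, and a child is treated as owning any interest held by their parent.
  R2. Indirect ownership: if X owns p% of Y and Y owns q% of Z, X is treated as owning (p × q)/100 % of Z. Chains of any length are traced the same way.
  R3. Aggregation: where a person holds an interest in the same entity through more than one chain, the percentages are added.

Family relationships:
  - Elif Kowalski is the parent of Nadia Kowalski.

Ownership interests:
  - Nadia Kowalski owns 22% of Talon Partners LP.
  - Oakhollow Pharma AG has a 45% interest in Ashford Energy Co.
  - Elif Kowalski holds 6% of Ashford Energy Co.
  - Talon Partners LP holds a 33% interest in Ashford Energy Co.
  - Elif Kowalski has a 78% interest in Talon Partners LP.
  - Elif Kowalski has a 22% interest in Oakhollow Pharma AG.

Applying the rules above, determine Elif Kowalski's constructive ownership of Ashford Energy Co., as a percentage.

By parent–child attribution (R1), Elif Kowalski is treated as also owning Nadia Kowalski's interest in Talon Partners LP, giving 78% + 22% = 100%.
Chain via Talon Partners LP (R2): 100% × 33% = 33% of Ashford Energy Co.
Chain via Oakhollow Pharma AG (R2): 22% × 45% = 9.9% of Ashford Energy Co.
Direct interest in Ashford Energy Co: 6%.
Aggregating (R3): 33% + 9.9% + 6% = 48.9%.

48.9%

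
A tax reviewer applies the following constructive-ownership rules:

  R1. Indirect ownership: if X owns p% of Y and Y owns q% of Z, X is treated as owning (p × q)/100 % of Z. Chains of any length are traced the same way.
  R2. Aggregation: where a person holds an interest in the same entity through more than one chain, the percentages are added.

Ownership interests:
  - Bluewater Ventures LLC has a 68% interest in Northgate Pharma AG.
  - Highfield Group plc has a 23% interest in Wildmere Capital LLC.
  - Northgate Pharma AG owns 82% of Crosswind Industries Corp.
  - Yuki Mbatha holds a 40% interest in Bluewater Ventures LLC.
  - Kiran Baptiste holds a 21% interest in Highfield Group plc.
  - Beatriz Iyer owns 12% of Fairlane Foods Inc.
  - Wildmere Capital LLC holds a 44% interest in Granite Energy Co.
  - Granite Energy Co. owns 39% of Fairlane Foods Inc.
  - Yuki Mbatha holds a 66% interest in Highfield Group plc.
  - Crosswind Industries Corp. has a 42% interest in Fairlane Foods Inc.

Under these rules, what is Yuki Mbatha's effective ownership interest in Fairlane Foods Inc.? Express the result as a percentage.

Chain via Bluewater Ventures LLC → Northgate Pharma AG → Crosswind Industries Corp. (R1): 40% × 68% × 82% × 42% = 9.36768% of Fairlane Foods Inc.
Chain via Highfield Group plc → Wildmere Capital LLC → Granite Energy Co. (R1): 66% × 23% × 44% × 39% = 2.604888% of Fairlane Foods Inc.
Aggregating (R2): 9.36768% + 2.604888% = 11.972568%.

11.972568%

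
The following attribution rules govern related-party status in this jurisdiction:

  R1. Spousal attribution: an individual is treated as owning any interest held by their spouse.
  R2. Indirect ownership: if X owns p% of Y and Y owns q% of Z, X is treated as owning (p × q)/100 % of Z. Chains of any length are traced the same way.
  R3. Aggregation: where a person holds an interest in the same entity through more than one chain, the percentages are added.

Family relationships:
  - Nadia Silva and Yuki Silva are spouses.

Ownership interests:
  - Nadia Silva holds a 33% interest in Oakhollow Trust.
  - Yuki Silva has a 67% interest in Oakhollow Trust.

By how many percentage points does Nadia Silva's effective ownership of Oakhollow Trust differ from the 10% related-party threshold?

By spousal attribution (R1), Nadia Silva is treated as also owning Yuki Silva's interest in Oakhollow Trust, giving 33% + 67% = 100%.
Direct interest in Oakhollow Trust: 100%.
100% exceeds the 10% threshold by 90 percentage points.

90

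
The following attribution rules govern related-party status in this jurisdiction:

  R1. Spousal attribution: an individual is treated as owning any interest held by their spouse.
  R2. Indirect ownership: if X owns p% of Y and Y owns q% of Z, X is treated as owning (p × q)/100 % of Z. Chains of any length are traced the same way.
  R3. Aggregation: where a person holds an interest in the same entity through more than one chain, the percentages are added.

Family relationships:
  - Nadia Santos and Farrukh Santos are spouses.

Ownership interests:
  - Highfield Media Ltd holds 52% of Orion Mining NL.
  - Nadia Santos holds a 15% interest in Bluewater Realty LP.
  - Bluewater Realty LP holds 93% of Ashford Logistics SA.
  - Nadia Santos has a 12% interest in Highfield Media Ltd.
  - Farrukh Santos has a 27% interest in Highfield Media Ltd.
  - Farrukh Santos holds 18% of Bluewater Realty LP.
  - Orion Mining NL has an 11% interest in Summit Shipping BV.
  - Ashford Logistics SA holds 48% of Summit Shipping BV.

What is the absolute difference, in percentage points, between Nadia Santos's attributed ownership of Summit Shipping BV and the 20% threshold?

3.038

By spousal attribution (R1), Nadia Santos is treated as also owning Farrukh Santos's interest in Highfield Media Ltd, giving 12% + 27% = 39%.
By spousal attribution (R1), Nadia Santos is treated as also owning Farrukh Santos's interest in Bluewater Realty LP, giving 15% + 18% = 33%.
Chain via Highfield Media Ltd → Orion Mining NL (R2): 39% × 52% × 11% = 2.2308% of Summit Shipping BV.
Chain via Bluewater Realty LP → Ashford Logistics SA (R2): 33% × 93% × 48% = 14.7312% of Summit Shipping BV.
Aggregating (R3): 2.2308% + 14.7312% = 16.962%.
16.962% falls short of the 20% threshold by 3.038 percentage points.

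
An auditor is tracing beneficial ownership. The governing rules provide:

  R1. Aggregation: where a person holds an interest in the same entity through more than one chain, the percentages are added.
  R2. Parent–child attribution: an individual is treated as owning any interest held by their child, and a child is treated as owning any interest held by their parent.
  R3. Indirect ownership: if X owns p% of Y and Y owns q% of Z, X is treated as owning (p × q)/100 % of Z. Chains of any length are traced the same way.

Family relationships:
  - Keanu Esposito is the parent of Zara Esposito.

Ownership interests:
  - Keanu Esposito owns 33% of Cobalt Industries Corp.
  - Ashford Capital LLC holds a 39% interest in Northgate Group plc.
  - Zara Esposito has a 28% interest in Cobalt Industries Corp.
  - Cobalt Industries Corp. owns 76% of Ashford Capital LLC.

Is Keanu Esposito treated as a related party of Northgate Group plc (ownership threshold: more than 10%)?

By parent–child attribution (R2), Keanu Esposito is treated as also owning Zara Esposito's interest in Cobalt Industries Corp, giving 33% + 28% = 61%.
Chain via Cobalt Industries Corp. → Ashford Capital LLC (R3): 61% × 76% × 39% = 18.0804% of Northgate Group plc.
18.0804% exceeds the 10% threshold, so Keanu is a related party to Northgate Group plc.

Yes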